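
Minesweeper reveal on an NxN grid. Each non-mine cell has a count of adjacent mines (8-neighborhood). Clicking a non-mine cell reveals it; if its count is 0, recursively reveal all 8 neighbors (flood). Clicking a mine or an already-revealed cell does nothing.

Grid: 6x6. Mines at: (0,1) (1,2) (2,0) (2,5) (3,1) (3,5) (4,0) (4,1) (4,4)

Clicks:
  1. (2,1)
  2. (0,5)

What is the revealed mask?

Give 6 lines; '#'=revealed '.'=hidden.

Click 1 (2,1) count=3: revealed 1 new [(2,1)] -> total=1
Click 2 (0,5) count=0: revealed 6 new [(0,3) (0,4) (0,5) (1,3) (1,4) (1,5)] -> total=7

Answer: ...###
...###
.#....
......
......
......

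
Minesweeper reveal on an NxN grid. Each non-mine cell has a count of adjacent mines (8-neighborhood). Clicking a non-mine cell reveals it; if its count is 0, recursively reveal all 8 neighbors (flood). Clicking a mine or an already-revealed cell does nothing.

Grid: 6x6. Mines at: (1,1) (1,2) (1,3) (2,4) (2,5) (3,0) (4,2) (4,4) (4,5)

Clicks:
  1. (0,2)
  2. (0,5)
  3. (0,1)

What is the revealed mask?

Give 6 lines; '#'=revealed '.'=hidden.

Click 1 (0,2) count=3: revealed 1 new [(0,2)] -> total=1
Click 2 (0,5) count=0: revealed 4 new [(0,4) (0,5) (1,4) (1,5)] -> total=5
Click 3 (0,1) count=2: revealed 1 new [(0,1)] -> total=6

Answer: .##.##
....##
......
......
......
......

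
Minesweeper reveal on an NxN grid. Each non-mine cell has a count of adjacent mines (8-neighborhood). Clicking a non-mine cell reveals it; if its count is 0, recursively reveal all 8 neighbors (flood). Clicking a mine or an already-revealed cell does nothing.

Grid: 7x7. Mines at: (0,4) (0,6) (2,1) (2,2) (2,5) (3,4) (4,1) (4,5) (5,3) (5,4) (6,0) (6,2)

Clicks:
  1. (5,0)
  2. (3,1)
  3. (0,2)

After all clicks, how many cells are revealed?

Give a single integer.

Answer: 10

Derivation:
Click 1 (5,0) count=2: revealed 1 new [(5,0)] -> total=1
Click 2 (3,1) count=3: revealed 1 new [(3,1)] -> total=2
Click 3 (0,2) count=0: revealed 8 new [(0,0) (0,1) (0,2) (0,3) (1,0) (1,1) (1,2) (1,3)] -> total=10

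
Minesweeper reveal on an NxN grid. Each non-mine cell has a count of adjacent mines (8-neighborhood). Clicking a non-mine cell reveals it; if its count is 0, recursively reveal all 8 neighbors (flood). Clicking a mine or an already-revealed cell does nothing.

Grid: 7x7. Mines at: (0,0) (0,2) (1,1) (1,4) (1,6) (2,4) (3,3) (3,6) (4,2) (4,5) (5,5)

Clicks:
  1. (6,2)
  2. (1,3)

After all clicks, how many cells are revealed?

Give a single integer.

Answer: 17

Derivation:
Click 1 (6,2) count=0: revealed 16 new [(2,0) (2,1) (3,0) (3,1) (4,0) (4,1) (5,0) (5,1) (5,2) (5,3) (5,4) (6,0) (6,1) (6,2) (6,3) (6,4)] -> total=16
Click 2 (1,3) count=3: revealed 1 new [(1,3)] -> total=17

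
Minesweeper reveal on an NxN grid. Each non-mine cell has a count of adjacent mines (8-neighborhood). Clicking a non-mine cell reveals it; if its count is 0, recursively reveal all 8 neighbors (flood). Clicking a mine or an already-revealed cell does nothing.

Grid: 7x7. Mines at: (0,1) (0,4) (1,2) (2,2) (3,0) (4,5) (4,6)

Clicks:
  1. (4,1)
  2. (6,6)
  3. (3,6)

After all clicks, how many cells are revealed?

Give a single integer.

Answer: 24

Derivation:
Click 1 (4,1) count=1: revealed 1 new [(4,1)] -> total=1
Click 2 (6,6) count=0: revealed 22 new [(3,1) (3,2) (3,3) (3,4) (4,0) (4,2) (4,3) (4,4) (5,0) (5,1) (5,2) (5,3) (5,4) (5,5) (5,6) (6,0) (6,1) (6,2) (6,3) (6,4) (6,5) (6,6)] -> total=23
Click 3 (3,6) count=2: revealed 1 new [(3,6)] -> total=24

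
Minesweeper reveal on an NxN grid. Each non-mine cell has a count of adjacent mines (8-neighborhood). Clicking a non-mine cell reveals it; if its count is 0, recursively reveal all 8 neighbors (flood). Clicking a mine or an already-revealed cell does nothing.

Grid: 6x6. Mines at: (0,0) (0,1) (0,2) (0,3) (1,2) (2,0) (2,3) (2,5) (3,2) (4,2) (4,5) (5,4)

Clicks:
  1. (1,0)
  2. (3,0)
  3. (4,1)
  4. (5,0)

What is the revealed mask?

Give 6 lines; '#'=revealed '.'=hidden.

Click 1 (1,0) count=3: revealed 1 new [(1,0)] -> total=1
Click 2 (3,0) count=1: revealed 1 new [(3,0)] -> total=2
Click 3 (4,1) count=2: revealed 1 new [(4,1)] -> total=3
Click 4 (5,0) count=0: revealed 4 new [(3,1) (4,0) (5,0) (5,1)] -> total=7

Answer: ......
#.....
......
##....
##....
##....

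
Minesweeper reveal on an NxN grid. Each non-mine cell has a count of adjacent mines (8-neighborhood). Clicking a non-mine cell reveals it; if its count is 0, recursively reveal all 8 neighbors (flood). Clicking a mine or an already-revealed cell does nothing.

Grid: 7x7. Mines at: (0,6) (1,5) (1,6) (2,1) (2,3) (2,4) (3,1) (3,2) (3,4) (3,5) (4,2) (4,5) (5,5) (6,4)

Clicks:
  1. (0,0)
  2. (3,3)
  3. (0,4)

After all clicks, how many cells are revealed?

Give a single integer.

Answer: 11

Derivation:
Click 1 (0,0) count=0: revealed 10 new [(0,0) (0,1) (0,2) (0,3) (0,4) (1,0) (1,1) (1,2) (1,3) (1,4)] -> total=10
Click 2 (3,3) count=5: revealed 1 new [(3,3)] -> total=11
Click 3 (0,4) count=1: revealed 0 new [(none)] -> total=11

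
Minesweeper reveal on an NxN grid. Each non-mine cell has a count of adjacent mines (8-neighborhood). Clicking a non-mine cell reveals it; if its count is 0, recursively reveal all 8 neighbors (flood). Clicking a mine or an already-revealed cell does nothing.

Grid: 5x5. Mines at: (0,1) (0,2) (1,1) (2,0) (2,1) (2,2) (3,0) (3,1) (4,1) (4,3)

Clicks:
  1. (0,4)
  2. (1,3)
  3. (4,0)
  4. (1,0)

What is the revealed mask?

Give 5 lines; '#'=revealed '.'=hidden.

Click 1 (0,4) count=0: revealed 8 new [(0,3) (0,4) (1,3) (1,4) (2,3) (2,4) (3,3) (3,4)] -> total=8
Click 2 (1,3) count=2: revealed 0 new [(none)] -> total=8
Click 3 (4,0) count=3: revealed 1 new [(4,0)] -> total=9
Click 4 (1,0) count=4: revealed 1 new [(1,0)] -> total=10

Answer: ...##
#..##
...##
...##
#....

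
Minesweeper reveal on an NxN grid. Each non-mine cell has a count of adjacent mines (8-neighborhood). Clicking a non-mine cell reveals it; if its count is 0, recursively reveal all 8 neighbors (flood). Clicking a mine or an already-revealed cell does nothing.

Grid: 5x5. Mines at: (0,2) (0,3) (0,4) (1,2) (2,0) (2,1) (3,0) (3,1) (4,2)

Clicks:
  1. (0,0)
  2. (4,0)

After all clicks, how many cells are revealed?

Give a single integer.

Answer: 5

Derivation:
Click 1 (0,0) count=0: revealed 4 new [(0,0) (0,1) (1,0) (1,1)] -> total=4
Click 2 (4,0) count=2: revealed 1 new [(4,0)] -> total=5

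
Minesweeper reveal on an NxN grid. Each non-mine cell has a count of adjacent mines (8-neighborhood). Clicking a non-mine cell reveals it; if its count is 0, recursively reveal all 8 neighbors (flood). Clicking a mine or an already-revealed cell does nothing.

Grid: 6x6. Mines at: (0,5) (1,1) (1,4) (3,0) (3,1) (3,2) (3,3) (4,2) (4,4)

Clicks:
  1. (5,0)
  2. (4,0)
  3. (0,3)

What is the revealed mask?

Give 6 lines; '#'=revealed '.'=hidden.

Answer: ...#..
......
......
......
##....
##....

Derivation:
Click 1 (5,0) count=0: revealed 4 new [(4,0) (4,1) (5,0) (5,1)] -> total=4
Click 2 (4,0) count=2: revealed 0 new [(none)] -> total=4
Click 3 (0,3) count=1: revealed 1 new [(0,3)] -> total=5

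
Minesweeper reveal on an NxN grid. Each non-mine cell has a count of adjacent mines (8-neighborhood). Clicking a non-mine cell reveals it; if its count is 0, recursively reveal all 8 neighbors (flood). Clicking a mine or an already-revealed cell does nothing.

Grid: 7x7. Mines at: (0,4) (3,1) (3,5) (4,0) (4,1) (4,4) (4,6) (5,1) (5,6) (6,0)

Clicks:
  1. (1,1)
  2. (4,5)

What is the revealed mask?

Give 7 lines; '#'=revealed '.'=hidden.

Click 1 (1,1) count=0: revealed 17 new [(0,0) (0,1) (0,2) (0,3) (1,0) (1,1) (1,2) (1,3) (1,4) (2,0) (2,1) (2,2) (2,3) (2,4) (3,2) (3,3) (3,4)] -> total=17
Click 2 (4,5) count=4: revealed 1 new [(4,5)] -> total=18

Answer: ####...
#####..
#####..
..###..
.....#.
.......
.......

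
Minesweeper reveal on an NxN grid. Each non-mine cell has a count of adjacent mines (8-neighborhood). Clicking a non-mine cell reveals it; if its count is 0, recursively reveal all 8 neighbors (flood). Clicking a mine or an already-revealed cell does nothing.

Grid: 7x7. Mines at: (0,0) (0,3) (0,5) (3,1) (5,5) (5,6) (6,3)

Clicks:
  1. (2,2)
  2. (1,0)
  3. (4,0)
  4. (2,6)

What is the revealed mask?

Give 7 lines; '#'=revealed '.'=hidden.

Answer: .......
#.#####
..#####
..#####
#.#####
..###..
.......

Derivation:
Click 1 (2,2) count=1: revealed 1 new [(2,2)] -> total=1
Click 2 (1,0) count=1: revealed 1 new [(1,0)] -> total=2
Click 3 (4,0) count=1: revealed 1 new [(4,0)] -> total=3
Click 4 (2,6) count=0: revealed 22 new [(1,2) (1,3) (1,4) (1,5) (1,6) (2,3) (2,4) (2,5) (2,6) (3,2) (3,3) (3,4) (3,5) (3,6) (4,2) (4,3) (4,4) (4,5) (4,6) (5,2) (5,3) (5,4)] -> total=25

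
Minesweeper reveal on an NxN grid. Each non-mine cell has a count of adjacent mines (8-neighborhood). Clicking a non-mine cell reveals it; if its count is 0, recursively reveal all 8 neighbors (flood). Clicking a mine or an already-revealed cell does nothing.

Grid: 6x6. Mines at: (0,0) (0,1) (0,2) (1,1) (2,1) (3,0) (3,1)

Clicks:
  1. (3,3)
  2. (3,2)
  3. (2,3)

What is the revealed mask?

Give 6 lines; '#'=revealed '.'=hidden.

Click 1 (3,3) count=0: revealed 27 new [(0,3) (0,4) (0,5) (1,2) (1,3) (1,4) (1,5) (2,2) (2,3) (2,4) (2,5) (3,2) (3,3) (3,4) (3,5) (4,0) (4,1) (4,2) (4,3) (4,4) (4,5) (5,0) (5,1) (5,2) (5,3) (5,4) (5,5)] -> total=27
Click 2 (3,2) count=2: revealed 0 new [(none)] -> total=27
Click 3 (2,3) count=0: revealed 0 new [(none)] -> total=27

Answer: ...###
..####
..####
..####
######
######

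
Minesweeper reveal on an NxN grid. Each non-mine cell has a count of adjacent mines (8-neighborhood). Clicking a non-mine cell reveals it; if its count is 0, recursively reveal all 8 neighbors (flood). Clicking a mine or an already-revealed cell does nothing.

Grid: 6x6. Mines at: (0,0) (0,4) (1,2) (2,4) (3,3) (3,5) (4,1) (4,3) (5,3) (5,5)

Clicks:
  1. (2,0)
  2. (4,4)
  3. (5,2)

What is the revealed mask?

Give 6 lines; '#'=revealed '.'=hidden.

Answer: ......
##....
##....
##....
....#.
..#...

Derivation:
Click 1 (2,0) count=0: revealed 6 new [(1,0) (1,1) (2,0) (2,1) (3,0) (3,1)] -> total=6
Click 2 (4,4) count=5: revealed 1 new [(4,4)] -> total=7
Click 3 (5,2) count=3: revealed 1 new [(5,2)] -> total=8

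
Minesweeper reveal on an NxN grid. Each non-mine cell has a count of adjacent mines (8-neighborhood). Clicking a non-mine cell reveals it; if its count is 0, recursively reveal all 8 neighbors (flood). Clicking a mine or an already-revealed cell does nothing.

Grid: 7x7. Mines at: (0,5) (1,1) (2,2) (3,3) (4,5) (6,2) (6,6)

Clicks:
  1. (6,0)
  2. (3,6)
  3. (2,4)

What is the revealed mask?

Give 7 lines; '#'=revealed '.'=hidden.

Answer: .......
.......
##..#..
###...#
###....
###....
##.....

Derivation:
Click 1 (6,0) count=0: revealed 13 new [(2,0) (2,1) (3,0) (3,1) (3,2) (4,0) (4,1) (4,2) (5,0) (5,1) (5,2) (6,0) (6,1)] -> total=13
Click 2 (3,6) count=1: revealed 1 new [(3,6)] -> total=14
Click 3 (2,4) count=1: revealed 1 new [(2,4)] -> total=15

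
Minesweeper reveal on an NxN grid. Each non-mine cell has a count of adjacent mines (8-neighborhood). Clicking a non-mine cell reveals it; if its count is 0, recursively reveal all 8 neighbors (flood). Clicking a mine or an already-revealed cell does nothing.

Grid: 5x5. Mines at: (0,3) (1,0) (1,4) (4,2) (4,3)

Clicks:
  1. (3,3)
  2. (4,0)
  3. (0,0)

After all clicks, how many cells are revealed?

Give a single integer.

Click 1 (3,3) count=2: revealed 1 new [(3,3)] -> total=1
Click 2 (4,0) count=0: revealed 6 new [(2,0) (2,1) (3,0) (3,1) (4,0) (4,1)] -> total=7
Click 3 (0,0) count=1: revealed 1 new [(0,0)] -> total=8

Answer: 8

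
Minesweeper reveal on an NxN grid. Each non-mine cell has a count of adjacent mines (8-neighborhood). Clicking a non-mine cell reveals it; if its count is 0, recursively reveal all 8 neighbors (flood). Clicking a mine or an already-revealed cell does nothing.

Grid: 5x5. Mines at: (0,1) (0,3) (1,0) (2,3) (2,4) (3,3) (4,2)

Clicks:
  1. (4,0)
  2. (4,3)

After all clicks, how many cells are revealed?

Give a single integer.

Click 1 (4,0) count=0: revealed 6 new [(2,0) (2,1) (3,0) (3,1) (4,0) (4,1)] -> total=6
Click 2 (4,3) count=2: revealed 1 new [(4,3)] -> total=7

Answer: 7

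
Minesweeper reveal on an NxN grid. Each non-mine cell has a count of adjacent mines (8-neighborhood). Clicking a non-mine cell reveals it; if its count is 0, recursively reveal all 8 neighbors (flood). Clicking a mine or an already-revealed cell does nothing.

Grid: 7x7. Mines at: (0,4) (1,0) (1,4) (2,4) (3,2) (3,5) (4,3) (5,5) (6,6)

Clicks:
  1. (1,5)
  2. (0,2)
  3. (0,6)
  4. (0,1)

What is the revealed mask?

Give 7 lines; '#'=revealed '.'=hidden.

Click 1 (1,5) count=3: revealed 1 new [(1,5)] -> total=1
Click 2 (0,2) count=0: revealed 9 new [(0,1) (0,2) (0,3) (1,1) (1,2) (1,3) (2,1) (2,2) (2,3)] -> total=10
Click 3 (0,6) count=0: revealed 5 new [(0,5) (0,6) (1,6) (2,5) (2,6)] -> total=15
Click 4 (0,1) count=1: revealed 0 new [(none)] -> total=15

Answer: .###.##
.###.##
.###.##
.......
.......
.......
.......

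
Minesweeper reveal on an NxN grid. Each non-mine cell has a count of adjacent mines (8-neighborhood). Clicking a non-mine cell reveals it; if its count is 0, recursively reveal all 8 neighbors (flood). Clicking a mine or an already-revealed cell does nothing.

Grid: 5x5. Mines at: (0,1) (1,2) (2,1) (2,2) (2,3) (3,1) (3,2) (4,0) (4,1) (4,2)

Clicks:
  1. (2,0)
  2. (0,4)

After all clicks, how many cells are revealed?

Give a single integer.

Answer: 5

Derivation:
Click 1 (2,0) count=2: revealed 1 new [(2,0)] -> total=1
Click 2 (0,4) count=0: revealed 4 new [(0,3) (0,4) (1,3) (1,4)] -> total=5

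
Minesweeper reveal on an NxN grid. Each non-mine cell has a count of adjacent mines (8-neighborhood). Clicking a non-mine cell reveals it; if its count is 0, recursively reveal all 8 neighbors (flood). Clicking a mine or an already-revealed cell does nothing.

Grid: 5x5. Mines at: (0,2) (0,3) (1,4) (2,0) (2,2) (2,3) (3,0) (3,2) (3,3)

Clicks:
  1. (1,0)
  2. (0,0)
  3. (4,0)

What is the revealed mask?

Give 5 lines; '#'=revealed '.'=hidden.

Answer: ##...
##...
.....
.....
#....

Derivation:
Click 1 (1,0) count=1: revealed 1 new [(1,0)] -> total=1
Click 2 (0,0) count=0: revealed 3 new [(0,0) (0,1) (1,1)] -> total=4
Click 3 (4,0) count=1: revealed 1 new [(4,0)] -> total=5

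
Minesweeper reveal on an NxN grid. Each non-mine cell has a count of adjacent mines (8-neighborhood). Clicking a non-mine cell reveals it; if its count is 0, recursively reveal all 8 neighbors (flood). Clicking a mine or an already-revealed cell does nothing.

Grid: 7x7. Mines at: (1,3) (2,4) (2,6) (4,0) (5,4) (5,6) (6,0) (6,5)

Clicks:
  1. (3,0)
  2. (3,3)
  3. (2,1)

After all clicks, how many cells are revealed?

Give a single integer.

Answer: 23

Derivation:
Click 1 (3,0) count=1: revealed 1 new [(3,0)] -> total=1
Click 2 (3,3) count=1: revealed 1 new [(3,3)] -> total=2
Click 3 (2,1) count=0: revealed 21 new [(0,0) (0,1) (0,2) (1,0) (1,1) (1,2) (2,0) (2,1) (2,2) (2,3) (3,1) (3,2) (4,1) (4,2) (4,3) (5,1) (5,2) (5,3) (6,1) (6,2) (6,3)] -> total=23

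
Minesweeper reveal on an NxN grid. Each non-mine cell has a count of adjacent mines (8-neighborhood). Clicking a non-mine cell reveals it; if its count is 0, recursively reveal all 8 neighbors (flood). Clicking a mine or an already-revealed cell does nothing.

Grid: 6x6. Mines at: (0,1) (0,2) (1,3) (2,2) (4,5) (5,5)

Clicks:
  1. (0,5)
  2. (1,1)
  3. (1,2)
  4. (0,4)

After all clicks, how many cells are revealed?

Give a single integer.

Answer: 10

Derivation:
Click 1 (0,5) count=0: revealed 8 new [(0,4) (0,5) (1,4) (1,5) (2,4) (2,5) (3,4) (3,5)] -> total=8
Click 2 (1,1) count=3: revealed 1 new [(1,1)] -> total=9
Click 3 (1,2) count=4: revealed 1 new [(1,2)] -> total=10
Click 4 (0,4) count=1: revealed 0 new [(none)] -> total=10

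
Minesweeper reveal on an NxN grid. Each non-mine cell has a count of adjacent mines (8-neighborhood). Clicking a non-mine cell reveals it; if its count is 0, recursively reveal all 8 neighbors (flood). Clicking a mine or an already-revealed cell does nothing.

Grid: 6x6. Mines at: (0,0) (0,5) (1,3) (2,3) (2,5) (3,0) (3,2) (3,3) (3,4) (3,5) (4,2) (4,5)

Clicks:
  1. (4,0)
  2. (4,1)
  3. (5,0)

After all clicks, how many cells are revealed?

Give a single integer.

Answer: 4

Derivation:
Click 1 (4,0) count=1: revealed 1 new [(4,0)] -> total=1
Click 2 (4,1) count=3: revealed 1 new [(4,1)] -> total=2
Click 3 (5,0) count=0: revealed 2 new [(5,0) (5,1)] -> total=4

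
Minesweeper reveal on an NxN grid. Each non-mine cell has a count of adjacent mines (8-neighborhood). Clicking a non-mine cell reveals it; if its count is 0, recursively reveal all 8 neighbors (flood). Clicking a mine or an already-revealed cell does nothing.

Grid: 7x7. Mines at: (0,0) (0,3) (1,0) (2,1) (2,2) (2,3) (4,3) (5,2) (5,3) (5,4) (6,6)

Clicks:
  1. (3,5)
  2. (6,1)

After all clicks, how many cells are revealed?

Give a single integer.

Answer: 18

Derivation:
Click 1 (3,5) count=0: revealed 17 new [(0,4) (0,5) (0,6) (1,4) (1,5) (1,6) (2,4) (2,5) (2,6) (3,4) (3,5) (3,6) (4,4) (4,5) (4,6) (5,5) (5,6)] -> total=17
Click 2 (6,1) count=1: revealed 1 new [(6,1)] -> total=18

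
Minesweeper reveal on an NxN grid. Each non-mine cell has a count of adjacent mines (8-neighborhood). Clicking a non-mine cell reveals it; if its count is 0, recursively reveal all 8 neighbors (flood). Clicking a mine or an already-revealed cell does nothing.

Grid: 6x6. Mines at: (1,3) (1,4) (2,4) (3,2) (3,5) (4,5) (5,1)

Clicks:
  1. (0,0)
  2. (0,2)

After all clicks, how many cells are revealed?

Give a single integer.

Answer: 13

Derivation:
Click 1 (0,0) count=0: revealed 13 new [(0,0) (0,1) (0,2) (1,0) (1,1) (1,2) (2,0) (2,1) (2,2) (3,0) (3,1) (4,0) (4,1)] -> total=13
Click 2 (0,2) count=1: revealed 0 new [(none)] -> total=13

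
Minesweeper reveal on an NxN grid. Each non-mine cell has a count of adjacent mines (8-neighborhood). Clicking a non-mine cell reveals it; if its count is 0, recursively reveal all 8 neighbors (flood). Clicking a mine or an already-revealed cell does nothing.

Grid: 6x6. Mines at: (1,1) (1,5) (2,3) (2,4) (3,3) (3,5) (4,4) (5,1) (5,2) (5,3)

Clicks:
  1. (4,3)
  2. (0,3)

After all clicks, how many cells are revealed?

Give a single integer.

Answer: 7

Derivation:
Click 1 (4,3) count=4: revealed 1 new [(4,3)] -> total=1
Click 2 (0,3) count=0: revealed 6 new [(0,2) (0,3) (0,4) (1,2) (1,3) (1,4)] -> total=7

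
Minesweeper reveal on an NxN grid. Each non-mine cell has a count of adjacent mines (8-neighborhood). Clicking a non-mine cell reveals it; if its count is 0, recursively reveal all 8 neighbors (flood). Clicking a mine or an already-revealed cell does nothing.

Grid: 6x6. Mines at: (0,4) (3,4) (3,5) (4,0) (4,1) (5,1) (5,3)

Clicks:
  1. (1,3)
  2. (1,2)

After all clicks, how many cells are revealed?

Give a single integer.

Click 1 (1,3) count=1: revealed 1 new [(1,3)] -> total=1
Click 2 (1,2) count=0: revealed 15 new [(0,0) (0,1) (0,2) (0,3) (1,0) (1,1) (1,2) (2,0) (2,1) (2,2) (2,3) (3,0) (3,1) (3,2) (3,3)] -> total=16

Answer: 16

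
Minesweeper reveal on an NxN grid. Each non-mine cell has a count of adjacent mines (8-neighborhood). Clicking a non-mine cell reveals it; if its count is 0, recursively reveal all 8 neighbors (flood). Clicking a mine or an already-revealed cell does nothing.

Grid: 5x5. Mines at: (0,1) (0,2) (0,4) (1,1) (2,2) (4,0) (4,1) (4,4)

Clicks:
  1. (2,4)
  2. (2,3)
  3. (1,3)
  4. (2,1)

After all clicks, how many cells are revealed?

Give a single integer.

Click 1 (2,4) count=0: revealed 6 new [(1,3) (1,4) (2,3) (2,4) (3,3) (3,4)] -> total=6
Click 2 (2,3) count=1: revealed 0 new [(none)] -> total=6
Click 3 (1,3) count=3: revealed 0 new [(none)] -> total=6
Click 4 (2,1) count=2: revealed 1 new [(2,1)] -> total=7

Answer: 7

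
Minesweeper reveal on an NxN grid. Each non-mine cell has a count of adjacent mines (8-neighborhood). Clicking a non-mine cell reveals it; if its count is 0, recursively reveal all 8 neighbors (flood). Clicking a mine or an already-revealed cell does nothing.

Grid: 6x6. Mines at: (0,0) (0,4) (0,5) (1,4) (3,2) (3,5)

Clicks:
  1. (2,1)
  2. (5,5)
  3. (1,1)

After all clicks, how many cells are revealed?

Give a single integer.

Click 1 (2,1) count=1: revealed 1 new [(2,1)] -> total=1
Click 2 (5,5) count=0: revealed 17 new [(1,0) (1,1) (2,0) (3,0) (3,1) (4,0) (4,1) (4,2) (4,3) (4,4) (4,5) (5,0) (5,1) (5,2) (5,3) (5,4) (5,5)] -> total=18
Click 3 (1,1) count=1: revealed 0 new [(none)] -> total=18

Answer: 18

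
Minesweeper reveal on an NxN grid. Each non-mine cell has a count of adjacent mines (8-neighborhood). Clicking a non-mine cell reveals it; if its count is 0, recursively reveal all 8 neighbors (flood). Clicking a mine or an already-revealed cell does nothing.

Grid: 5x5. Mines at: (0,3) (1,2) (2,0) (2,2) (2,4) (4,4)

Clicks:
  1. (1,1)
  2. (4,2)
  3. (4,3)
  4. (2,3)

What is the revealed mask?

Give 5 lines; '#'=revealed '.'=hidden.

Click 1 (1,1) count=3: revealed 1 new [(1,1)] -> total=1
Click 2 (4,2) count=0: revealed 8 new [(3,0) (3,1) (3,2) (3,3) (4,0) (4,1) (4,2) (4,3)] -> total=9
Click 3 (4,3) count=1: revealed 0 new [(none)] -> total=9
Click 4 (2,3) count=3: revealed 1 new [(2,3)] -> total=10

Answer: .....
.#...
...#.
####.
####.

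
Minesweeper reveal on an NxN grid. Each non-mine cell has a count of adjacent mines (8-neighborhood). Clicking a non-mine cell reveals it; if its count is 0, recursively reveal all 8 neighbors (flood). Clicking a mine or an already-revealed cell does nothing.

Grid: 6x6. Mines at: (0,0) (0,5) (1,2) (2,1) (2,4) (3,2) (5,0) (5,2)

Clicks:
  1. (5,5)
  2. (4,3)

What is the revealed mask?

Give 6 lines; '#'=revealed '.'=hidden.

Answer: ......
......
......
...###
...###
...###

Derivation:
Click 1 (5,5) count=0: revealed 9 new [(3,3) (3,4) (3,5) (4,3) (4,4) (4,5) (5,3) (5,4) (5,5)] -> total=9
Click 2 (4,3) count=2: revealed 0 new [(none)] -> total=9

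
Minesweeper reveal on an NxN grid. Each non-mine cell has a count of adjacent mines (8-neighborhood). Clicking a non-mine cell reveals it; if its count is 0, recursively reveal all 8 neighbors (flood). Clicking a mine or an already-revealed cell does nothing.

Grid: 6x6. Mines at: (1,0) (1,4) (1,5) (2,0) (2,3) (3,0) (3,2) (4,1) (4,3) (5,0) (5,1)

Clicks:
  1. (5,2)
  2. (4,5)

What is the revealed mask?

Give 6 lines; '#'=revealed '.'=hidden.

Answer: ......
......
....##
....##
....##
..#.##

Derivation:
Click 1 (5,2) count=3: revealed 1 new [(5,2)] -> total=1
Click 2 (4,5) count=0: revealed 8 new [(2,4) (2,5) (3,4) (3,5) (4,4) (4,5) (5,4) (5,5)] -> total=9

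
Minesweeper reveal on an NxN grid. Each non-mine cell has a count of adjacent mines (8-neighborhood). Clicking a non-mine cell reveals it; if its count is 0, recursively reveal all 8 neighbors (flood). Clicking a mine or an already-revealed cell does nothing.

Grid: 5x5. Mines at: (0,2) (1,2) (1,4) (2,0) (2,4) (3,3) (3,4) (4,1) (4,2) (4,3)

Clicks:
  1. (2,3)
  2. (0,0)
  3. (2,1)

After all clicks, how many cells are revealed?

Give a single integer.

Answer: 6

Derivation:
Click 1 (2,3) count=5: revealed 1 new [(2,3)] -> total=1
Click 2 (0,0) count=0: revealed 4 new [(0,0) (0,1) (1,0) (1,1)] -> total=5
Click 3 (2,1) count=2: revealed 1 new [(2,1)] -> total=6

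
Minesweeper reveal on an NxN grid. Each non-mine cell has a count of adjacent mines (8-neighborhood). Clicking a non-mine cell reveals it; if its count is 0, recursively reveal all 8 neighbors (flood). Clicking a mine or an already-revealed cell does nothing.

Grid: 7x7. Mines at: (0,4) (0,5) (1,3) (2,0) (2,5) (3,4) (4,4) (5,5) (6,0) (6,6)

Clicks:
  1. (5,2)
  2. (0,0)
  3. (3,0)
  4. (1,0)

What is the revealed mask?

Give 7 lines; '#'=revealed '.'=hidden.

Answer: ###....
###....
.###...
####...
####...
#####..
.####..

Derivation:
Click 1 (5,2) count=0: revealed 20 new [(2,1) (2,2) (2,3) (3,0) (3,1) (3,2) (3,3) (4,0) (4,1) (4,2) (4,3) (5,0) (5,1) (5,2) (5,3) (5,4) (6,1) (6,2) (6,3) (6,4)] -> total=20
Click 2 (0,0) count=0: revealed 6 new [(0,0) (0,1) (0,2) (1,0) (1,1) (1,2)] -> total=26
Click 3 (3,0) count=1: revealed 0 new [(none)] -> total=26
Click 4 (1,0) count=1: revealed 0 new [(none)] -> total=26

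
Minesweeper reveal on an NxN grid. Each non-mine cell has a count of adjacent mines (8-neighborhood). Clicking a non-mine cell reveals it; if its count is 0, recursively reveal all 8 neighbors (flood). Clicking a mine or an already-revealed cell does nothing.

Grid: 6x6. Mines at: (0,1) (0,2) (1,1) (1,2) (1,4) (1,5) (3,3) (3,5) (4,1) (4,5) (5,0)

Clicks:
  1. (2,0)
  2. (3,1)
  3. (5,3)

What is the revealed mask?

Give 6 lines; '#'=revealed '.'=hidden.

Answer: ......
......
#.....
.#....
..###.
..###.

Derivation:
Click 1 (2,0) count=1: revealed 1 new [(2,0)] -> total=1
Click 2 (3,1) count=1: revealed 1 new [(3,1)] -> total=2
Click 3 (5,3) count=0: revealed 6 new [(4,2) (4,3) (4,4) (5,2) (5,3) (5,4)] -> total=8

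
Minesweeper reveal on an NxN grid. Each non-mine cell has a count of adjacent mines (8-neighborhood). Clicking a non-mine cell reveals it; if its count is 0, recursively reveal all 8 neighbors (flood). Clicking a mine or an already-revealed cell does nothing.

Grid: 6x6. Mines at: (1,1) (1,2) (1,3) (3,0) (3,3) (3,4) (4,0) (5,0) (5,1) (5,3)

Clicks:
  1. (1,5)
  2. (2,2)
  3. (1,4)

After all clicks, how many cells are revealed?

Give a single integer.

Click 1 (1,5) count=0: revealed 6 new [(0,4) (0,5) (1,4) (1,5) (2,4) (2,5)] -> total=6
Click 2 (2,2) count=4: revealed 1 new [(2,2)] -> total=7
Click 3 (1,4) count=1: revealed 0 new [(none)] -> total=7

Answer: 7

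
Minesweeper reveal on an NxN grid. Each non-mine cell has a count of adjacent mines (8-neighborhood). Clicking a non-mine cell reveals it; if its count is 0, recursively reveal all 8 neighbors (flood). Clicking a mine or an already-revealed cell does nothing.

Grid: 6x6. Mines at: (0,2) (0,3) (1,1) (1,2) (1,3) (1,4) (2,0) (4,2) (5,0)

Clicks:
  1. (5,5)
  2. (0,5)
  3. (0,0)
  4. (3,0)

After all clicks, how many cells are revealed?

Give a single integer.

Click 1 (5,5) count=0: revealed 12 new [(2,3) (2,4) (2,5) (3,3) (3,4) (3,5) (4,3) (4,4) (4,5) (5,3) (5,4) (5,5)] -> total=12
Click 2 (0,5) count=1: revealed 1 new [(0,5)] -> total=13
Click 3 (0,0) count=1: revealed 1 new [(0,0)] -> total=14
Click 4 (3,0) count=1: revealed 1 new [(3,0)] -> total=15

Answer: 15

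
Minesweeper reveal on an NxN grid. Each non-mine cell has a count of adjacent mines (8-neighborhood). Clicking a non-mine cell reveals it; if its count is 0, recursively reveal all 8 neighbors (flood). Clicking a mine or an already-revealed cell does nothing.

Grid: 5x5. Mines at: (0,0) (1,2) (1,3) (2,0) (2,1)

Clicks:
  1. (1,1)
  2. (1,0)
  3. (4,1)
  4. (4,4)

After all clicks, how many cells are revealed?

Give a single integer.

Click 1 (1,1) count=4: revealed 1 new [(1,1)] -> total=1
Click 2 (1,0) count=3: revealed 1 new [(1,0)] -> total=2
Click 3 (4,1) count=0: revealed 13 new [(2,2) (2,3) (2,4) (3,0) (3,1) (3,2) (3,3) (3,4) (4,0) (4,1) (4,2) (4,3) (4,4)] -> total=15
Click 4 (4,4) count=0: revealed 0 new [(none)] -> total=15

Answer: 15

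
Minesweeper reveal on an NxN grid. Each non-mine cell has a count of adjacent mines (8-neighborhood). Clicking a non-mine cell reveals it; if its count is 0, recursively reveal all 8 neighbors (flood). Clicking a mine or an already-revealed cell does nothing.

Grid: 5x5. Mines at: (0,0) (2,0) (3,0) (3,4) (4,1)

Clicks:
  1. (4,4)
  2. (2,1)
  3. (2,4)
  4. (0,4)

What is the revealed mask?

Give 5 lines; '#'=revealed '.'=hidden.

Answer: .####
.####
.####
.###.
....#

Derivation:
Click 1 (4,4) count=1: revealed 1 new [(4,4)] -> total=1
Click 2 (2,1) count=2: revealed 1 new [(2,1)] -> total=2
Click 3 (2,4) count=1: revealed 1 new [(2,4)] -> total=3
Click 4 (0,4) count=0: revealed 13 new [(0,1) (0,2) (0,3) (0,4) (1,1) (1,2) (1,3) (1,4) (2,2) (2,3) (3,1) (3,2) (3,3)] -> total=16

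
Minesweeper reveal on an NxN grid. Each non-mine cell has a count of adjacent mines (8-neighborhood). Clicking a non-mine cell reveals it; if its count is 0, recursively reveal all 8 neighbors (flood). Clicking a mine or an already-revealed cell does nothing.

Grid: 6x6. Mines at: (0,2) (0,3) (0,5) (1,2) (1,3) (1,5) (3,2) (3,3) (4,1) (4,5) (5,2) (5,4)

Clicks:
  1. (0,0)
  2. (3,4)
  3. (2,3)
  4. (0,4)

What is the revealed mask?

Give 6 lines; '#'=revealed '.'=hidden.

Answer: ##..#.
##....
##.#..
##..#.
......
......

Derivation:
Click 1 (0,0) count=0: revealed 8 new [(0,0) (0,1) (1,0) (1,1) (2,0) (2,1) (3,0) (3,1)] -> total=8
Click 2 (3,4) count=2: revealed 1 new [(3,4)] -> total=9
Click 3 (2,3) count=4: revealed 1 new [(2,3)] -> total=10
Click 4 (0,4) count=4: revealed 1 new [(0,4)] -> total=11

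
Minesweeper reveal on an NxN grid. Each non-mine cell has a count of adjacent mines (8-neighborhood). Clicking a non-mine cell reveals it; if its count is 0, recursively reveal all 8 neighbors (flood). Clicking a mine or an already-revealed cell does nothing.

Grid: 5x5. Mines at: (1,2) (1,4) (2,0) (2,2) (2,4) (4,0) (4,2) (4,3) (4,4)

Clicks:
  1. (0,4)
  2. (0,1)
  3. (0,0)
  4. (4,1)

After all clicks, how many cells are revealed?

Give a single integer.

Click 1 (0,4) count=1: revealed 1 new [(0,4)] -> total=1
Click 2 (0,1) count=1: revealed 1 new [(0,1)] -> total=2
Click 3 (0,0) count=0: revealed 3 new [(0,0) (1,0) (1,1)] -> total=5
Click 4 (4,1) count=2: revealed 1 new [(4,1)] -> total=6

Answer: 6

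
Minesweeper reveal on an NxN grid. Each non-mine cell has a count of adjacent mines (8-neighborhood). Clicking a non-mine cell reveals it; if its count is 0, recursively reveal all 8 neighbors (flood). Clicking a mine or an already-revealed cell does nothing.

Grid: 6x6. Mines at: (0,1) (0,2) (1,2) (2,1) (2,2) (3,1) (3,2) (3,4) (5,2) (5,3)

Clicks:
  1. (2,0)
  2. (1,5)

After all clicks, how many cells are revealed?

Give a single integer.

Click 1 (2,0) count=2: revealed 1 new [(2,0)] -> total=1
Click 2 (1,5) count=0: revealed 9 new [(0,3) (0,4) (0,5) (1,3) (1,4) (1,5) (2,3) (2,4) (2,5)] -> total=10

Answer: 10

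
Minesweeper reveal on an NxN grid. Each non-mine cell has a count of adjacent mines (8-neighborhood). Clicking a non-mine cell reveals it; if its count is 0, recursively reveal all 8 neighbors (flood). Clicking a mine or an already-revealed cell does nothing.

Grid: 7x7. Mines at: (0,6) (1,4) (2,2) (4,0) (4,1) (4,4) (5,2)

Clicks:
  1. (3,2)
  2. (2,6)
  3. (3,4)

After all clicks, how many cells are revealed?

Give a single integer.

Click 1 (3,2) count=2: revealed 1 new [(3,2)] -> total=1
Click 2 (2,6) count=0: revealed 16 new [(1,5) (1,6) (2,5) (2,6) (3,5) (3,6) (4,5) (4,6) (5,3) (5,4) (5,5) (5,6) (6,3) (6,4) (6,5) (6,6)] -> total=17
Click 3 (3,4) count=1: revealed 1 new [(3,4)] -> total=18

Answer: 18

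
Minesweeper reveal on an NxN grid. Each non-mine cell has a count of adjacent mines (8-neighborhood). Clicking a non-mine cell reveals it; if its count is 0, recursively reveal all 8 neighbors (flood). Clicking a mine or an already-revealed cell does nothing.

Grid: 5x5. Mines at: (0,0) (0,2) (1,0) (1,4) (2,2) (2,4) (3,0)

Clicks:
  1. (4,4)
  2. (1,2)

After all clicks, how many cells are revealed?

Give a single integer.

Answer: 9

Derivation:
Click 1 (4,4) count=0: revealed 8 new [(3,1) (3,2) (3,3) (3,4) (4,1) (4,2) (4,3) (4,4)] -> total=8
Click 2 (1,2) count=2: revealed 1 new [(1,2)] -> total=9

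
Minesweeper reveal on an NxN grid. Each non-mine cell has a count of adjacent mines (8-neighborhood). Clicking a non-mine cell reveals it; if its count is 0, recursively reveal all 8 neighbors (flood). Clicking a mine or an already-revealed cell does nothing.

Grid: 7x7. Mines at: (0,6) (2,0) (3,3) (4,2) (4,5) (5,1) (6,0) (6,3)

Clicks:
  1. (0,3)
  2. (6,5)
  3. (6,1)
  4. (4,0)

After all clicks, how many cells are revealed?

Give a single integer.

Click 1 (0,3) count=0: revealed 22 new [(0,0) (0,1) (0,2) (0,3) (0,4) (0,5) (1,0) (1,1) (1,2) (1,3) (1,4) (1,5) (1,6) (2,1) (2,2) (2,3) (2,4) (2,5) (2,6) (3,4) (3,5) (3,6)] -> total=22
Click 2 (6,5) count=0: revealed 6 new [(5,4) (5,5) (5,6) (6,4) (6,5) (6,6)] -> total=28
Click 3 (6,1) count=2: revealed 1 new [(6,1)] -> total=29
Click 4 (4,0) count=1: revealed 1 new [(4,0)] -> total=30

Answer: 30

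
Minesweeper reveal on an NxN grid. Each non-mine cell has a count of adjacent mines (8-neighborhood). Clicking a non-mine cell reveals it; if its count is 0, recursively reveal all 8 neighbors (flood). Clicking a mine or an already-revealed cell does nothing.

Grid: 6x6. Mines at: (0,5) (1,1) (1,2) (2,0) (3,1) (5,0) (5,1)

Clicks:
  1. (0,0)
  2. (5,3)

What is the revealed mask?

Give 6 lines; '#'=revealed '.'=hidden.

Click 1 (0,0) count=1: revealed 1 new [(0,0)] -> total=1
Click 2 (5,3) count=0: revealed 19 new [(1,3) (1,4) (1,5) (2,2) (2,3) (2,4) (2,5) (3,2) (3,3) (3,4) (3,5) (4,2) (4,3) (4,4) (4,5) (5,2) (5,3) (5,4) (5,5)] -> total=20

Answer: #.....
...###
..####
..####
..####
..####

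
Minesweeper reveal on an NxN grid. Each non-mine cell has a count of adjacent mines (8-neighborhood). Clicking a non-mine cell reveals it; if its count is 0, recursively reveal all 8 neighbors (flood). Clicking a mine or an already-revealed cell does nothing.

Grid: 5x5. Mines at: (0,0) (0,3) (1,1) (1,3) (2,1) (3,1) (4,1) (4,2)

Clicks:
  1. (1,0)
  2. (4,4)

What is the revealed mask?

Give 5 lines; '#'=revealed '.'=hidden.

Answer: .....
#....
...##
...##
...##

Derivation:
Click 1 (1,0) count=3: revealed 1 new [(1,0)] -> total=1
Click 2 (4,4) count=0: revealed 6 new [(2,3) (2,4) (3,3) (3,4) (4,3) (4,4)] -> total=7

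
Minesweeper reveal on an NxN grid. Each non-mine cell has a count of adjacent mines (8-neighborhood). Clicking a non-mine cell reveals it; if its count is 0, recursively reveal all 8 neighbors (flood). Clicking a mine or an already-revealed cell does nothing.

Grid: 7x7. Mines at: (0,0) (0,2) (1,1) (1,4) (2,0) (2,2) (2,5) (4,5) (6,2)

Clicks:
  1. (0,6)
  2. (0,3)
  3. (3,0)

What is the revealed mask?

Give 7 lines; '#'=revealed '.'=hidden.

Click 1 (0,6) count=0: revealed 4 new [(0,5) (0,6) (1,5) (1,6)] -> total=4
Click 2 (0,3) count=2: revealed 1 new [(0,3)] -> total=5
Click 3 (3,0) count=1: revealed 1 new [(3,0)] -> total=6

Answer: ...#.##
.....##
.......
#......
.......
.......
.......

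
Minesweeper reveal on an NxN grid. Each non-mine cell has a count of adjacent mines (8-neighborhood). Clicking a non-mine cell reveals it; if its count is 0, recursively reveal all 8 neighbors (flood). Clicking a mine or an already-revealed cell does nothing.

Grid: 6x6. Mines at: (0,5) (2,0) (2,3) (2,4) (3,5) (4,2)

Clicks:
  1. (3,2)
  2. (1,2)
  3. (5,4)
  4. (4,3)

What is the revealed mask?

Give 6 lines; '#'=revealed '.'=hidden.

Answer: ......
..#...
......
..#...
...###
...###

Derivation:
Click 1 (3,2) count=2: revealed 1 new [(3,2)] -> total=1
Click 2 (1,2) count=1: revealed 1 new [(1,2)] -> total=2
Click 3 (5,4) count=0: revealed 6 new [(4,3) (4,4) (4,5) (5,3) (5,4) (5,5)] -> total=8
Click 4 (4,3) count=1: revealed 0 new [(none)] -> total=8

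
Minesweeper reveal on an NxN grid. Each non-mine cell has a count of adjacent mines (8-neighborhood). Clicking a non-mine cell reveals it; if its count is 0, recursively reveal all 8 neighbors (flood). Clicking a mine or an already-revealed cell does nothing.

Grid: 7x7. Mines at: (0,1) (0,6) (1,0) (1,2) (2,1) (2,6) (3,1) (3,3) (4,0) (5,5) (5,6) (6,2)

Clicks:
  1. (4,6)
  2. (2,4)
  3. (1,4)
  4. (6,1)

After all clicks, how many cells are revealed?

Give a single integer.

Answer: 11

Derivation:
Click 1 (4,6) count=2: revealed 1 new [(4,6)] -> total=1
Click 2 (2,4) count=1: revealed 1 new [(2,4)] -> total=2
Click 3 (1,4) count=0: revealed 8 new [(0,3) (0,4) (0,5) (1,3) (1,4) (1,5) (2,3) (2,5)] -> total=10
Click 4 (6,1) count=1: revealed 1 new [(6,1)] -> total=11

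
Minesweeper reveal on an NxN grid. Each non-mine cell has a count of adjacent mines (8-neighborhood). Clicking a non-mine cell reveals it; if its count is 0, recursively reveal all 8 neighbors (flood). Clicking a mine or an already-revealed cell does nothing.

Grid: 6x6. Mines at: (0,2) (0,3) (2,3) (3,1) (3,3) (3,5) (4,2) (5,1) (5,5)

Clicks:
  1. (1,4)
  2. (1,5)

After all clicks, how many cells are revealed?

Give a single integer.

Answer: 6

Derivation:
Click 1 (1,4) count=2: revealed 1 new [(1,4)] -> total=1
Click 2 (1,5) count=0: revealed 5 new [(0,4) (0,5) (1,5) (2,4) (2,5)] -> total=6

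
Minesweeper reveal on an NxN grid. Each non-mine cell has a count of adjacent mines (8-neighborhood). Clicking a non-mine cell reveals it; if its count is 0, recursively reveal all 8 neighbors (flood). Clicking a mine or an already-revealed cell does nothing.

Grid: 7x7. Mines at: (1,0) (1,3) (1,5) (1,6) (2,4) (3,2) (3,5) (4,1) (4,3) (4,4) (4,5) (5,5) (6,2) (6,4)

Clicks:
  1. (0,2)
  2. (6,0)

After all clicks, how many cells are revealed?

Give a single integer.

Answer: 5

Derivation:
Click 1 (0,2) count=1: revealed 1 new [(0,2)] -> total=1
Click 2 (6,0) count=0: revealed 4 new [(5,0) (5,1) (6,0) (6,1)] -> total=5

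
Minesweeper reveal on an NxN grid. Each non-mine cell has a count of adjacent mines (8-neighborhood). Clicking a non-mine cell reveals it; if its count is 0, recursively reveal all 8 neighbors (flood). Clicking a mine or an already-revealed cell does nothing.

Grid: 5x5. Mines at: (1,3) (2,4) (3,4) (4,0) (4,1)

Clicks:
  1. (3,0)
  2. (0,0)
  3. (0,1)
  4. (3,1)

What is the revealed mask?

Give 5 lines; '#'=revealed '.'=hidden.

Answer: ###..
###..
###..
###..
.....

Derivation:
Click 1 (3,0) count=2: revealed 1 new [(3,0)] -> total=1
Click 2 (0,0) count=0: revealed 11 new [(0,0) (0,1) (0,2) (1,0) (1,1) (1,2) (2,0) (2,1) (2,2) (3,1) (3,2)] -> total=12
Click 3 (0,1) count=0: revealed 0 new [(none)] -> total=12
Click 4 (3,1) count=2: revealed 0 new [(none)] -> total=12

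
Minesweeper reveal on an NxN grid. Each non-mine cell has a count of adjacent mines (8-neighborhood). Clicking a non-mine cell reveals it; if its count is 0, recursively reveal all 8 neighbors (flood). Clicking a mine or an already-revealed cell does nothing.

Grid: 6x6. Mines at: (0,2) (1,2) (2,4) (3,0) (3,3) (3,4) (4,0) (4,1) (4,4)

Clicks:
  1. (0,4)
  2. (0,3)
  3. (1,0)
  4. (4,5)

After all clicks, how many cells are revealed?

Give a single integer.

Answer: 13

Derivation:
Click 1 (0,4) count=0: revealed 6 new [(0,3) (0,4) (0,5) (1,3) (1,4) (1,5)] -> total=6
Click 2 (0,3) count=2: revealed 0 new [(none)] -> total=6
Click 3 (1,0) count=0: revealed 6 new [(0,0) (0,1) (1,0) (1,1) (2,0) (2,1)] -> total=12
Click 4 (4,5) count=2: revealed 1 new [(4,5)] -> total=13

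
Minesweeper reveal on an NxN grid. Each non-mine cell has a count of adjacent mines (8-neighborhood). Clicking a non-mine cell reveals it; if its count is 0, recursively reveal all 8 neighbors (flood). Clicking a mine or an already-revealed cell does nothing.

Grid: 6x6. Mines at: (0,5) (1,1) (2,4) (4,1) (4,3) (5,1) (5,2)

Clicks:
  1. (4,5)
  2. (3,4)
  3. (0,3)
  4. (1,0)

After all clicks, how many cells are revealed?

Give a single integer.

Answer: 13

Derivation:
Click 1 (4,5) count=0: revealed 6 new [(3,4) (3,5) (4,4) (4,5) (5,4) (5,5)] -> total=6
Click 2 (3,4) count=2: revealed 0 new [(none)] -> total=6
Click 3 (0,3) count=0: revealed 6 new [(0,2) (0,3) (0,4) (1,2) (1,3) (1,4)] -> total=12
Click 4 (1,0) count=1: revealed 1 new [(1,0)] -> total=13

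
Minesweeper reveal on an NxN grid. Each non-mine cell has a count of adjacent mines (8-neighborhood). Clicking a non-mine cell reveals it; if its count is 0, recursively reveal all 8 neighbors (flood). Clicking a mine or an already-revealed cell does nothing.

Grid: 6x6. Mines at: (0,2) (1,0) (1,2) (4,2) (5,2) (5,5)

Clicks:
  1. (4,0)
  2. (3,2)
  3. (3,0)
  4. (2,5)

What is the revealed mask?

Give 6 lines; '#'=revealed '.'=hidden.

Answer: ...###
...###
##.###
######
##.###
##....

Derivation:
Click 1 (4,0) count=0: revealed 8 new [(2,0) (2,1) (3,0) (3,1) (4,0) (4,1) (5,0) (5,1)] -> total=8
Click 2 (3,2) count=1: revealed 1 new [(3,2)] -> total=9
Click 3 (3,0) count=0: revealed 0 new [(none)] -> total=9
Click 4 (2,5) count=0: revealed 15 new [(0,3) (0,4) (0,5) (1,3) (1,4) (1,5) (2,3) (2,4) (2,5) (3,3) (3,4) (3,5) (4,3) (4,4) (4,5)] -> total=24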